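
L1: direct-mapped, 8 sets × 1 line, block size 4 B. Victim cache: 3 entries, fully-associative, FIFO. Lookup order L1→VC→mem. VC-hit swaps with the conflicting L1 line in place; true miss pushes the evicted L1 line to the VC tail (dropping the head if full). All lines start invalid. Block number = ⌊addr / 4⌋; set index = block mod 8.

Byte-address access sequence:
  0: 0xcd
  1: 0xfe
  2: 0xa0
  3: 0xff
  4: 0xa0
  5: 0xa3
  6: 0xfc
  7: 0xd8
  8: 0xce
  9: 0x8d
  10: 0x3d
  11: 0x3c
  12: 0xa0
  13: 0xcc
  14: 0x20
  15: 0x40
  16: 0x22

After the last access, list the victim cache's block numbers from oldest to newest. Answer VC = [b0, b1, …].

0: 0xcd (blk 51, set 3) → MISS  vc=[]
1: 0xfe (blk 63, set 7) → MISS  vc=[]
2: 0xa0 (blk 40, set 0) → MISS  vc=[]
3: 0xff (blk 63, set 7) → L1-HIT  vc=[]
4: 0xa0 (blk 40, set 0) → L1-HIT  vc=[]
5: 0xa3 (blk 40, set 0) → L1-HIT  vc=[]
6: 0xfc (blk 63, set 7) → L1-HIT  vc=[]
7: 0xd8 (blk 54, set 6) → MISS  vc=[]
8: 0xce (blk 51, set 3) → L1-HIT  vc=[]
9: 0x8d (blk 35, set 3) → MISS  vc=[51]
10: 0x3d (blk 15, set 7) → MISS  vc=[51, 63]
11: 0x3c (blk 15, set 7) → L1-HIT  vc=[51, 63]
12: 0xa0 (blk 40, set 0) → L1-HIT  vc=[51, 63]
13: 0xcc (blk 51, set 3) → VC-HIT  vc=[35, 63]
14: 0x20 (blk 8, set 0) → MISS  vc=[35, 63, 40]
15: 0x40 (blk 16, set 0) → MISS  vc=[63, 40, 8]
16: 0x22 (blk 8, set 0) → VC-HIT  vc=[63, 40, 16]

VC = [63, 40, 16]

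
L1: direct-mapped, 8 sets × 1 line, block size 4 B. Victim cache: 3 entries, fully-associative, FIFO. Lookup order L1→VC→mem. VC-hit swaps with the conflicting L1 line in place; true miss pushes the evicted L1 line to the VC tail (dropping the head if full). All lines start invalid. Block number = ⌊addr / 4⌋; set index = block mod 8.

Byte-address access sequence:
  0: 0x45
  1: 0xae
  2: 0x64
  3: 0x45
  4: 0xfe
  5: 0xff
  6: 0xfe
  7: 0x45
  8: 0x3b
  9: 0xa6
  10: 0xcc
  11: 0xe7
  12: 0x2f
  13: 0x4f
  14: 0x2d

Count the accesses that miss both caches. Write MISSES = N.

#0 0x45→b17/s1 MISS; vc=[]
#1 0xae→b43/s3 MISS; vc=[]
#2 0x64→b25/s1 MISS; vc=[17]
#3 0x45→b17/s1 VC-HIT; vc=[25]
#4 0xfe→b63/s7 MISS; vc=[25]
#5 0xff→b63/s7 L1-HIT; vc=[25]
#6 0xfe→b63/s7 L1-HIT; vc=[25]
#7 0x45→b17/s1 L1-HIT; vc=[25]
#8 0x3b→b14/s6 MISS; vc=[25]
#9 0xa6→b41/s1 MISS; vc=[25,17]
#10 0xcc→b51/s3 MISS; vc=[25,17,43]
#11 0xe7→b57/s1 MISS; vc=[17,43,41]
#12 0x2f→b11/s3 MISS; vc=[43,41,51]
#13 0x4f→b19/s3 MISS; vc=[41,51,11]
#14 0x2d→b11/s3 VC-HIT; vc=[41,51,19]

MISSES = 10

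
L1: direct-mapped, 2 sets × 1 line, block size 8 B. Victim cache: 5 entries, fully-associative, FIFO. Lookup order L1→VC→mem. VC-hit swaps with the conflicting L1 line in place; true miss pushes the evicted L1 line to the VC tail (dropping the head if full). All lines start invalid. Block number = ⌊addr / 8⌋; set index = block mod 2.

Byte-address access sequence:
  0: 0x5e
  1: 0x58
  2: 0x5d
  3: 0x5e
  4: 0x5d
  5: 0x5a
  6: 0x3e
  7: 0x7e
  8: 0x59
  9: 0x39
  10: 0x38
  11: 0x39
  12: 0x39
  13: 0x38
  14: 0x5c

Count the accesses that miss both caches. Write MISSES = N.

MISSES = 3

#0 0x5e→b11/s1 MISS; vc=[]
#1 0x58→b11/s1 L1-HIT; vc=[]
#2 0x5d→b11/s1 L1-HIT; vc=[]
#3 0x5e→b11/s1 L1-HIT; vc=[]
#4 0x5d→b11/s1 L1-HIT; vc=[]
#5 0x5a→b11/s1 L1-HIT; vc=[]
#6 0x3e→b7/s1 MISS; vc=[11]
#7 0x7e→b15/s1 MISS; vc=[11,7]
#8 0x59→b11/s1 VC-HIT; vc=[15,7]
#9 0x39→b7/s1 VC-HIT; vc=[15,11]
#10 0x38→b7/s1 L1-HIT; vc=[15,11]
#11 0x39→b7/s1 L1-HIT; vc=[15,11]
#12 0x39→b7/s1 L1-HIT; vc=[15,11]
#13 0x38→b7/s1 L1-HIT; vc=[15,11]
#14 0x5c→b11/s1 VC-HIT; vc=[15,7]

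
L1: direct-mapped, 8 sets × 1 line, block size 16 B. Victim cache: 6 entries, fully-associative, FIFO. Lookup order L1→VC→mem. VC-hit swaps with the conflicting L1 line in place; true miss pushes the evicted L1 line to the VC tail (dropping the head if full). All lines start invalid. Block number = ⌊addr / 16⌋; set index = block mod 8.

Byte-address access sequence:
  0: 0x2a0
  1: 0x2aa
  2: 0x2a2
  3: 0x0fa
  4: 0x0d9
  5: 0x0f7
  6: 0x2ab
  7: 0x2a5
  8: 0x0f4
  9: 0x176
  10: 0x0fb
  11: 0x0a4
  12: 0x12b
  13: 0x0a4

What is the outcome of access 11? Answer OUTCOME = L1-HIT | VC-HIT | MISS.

0: 0x2a0 (blk 42, set 2) → MISS  vc=[]
1: 0x2aa (blk 42, set 2) → L1-HIT  vc=[]
2: 0x2a2 (blk 42, set 2) → L1-HIT  vc=[]
3: 0xfa (blk 15, set 7) → MISS  vc=[]
4: 0xd9 (blk 13, set 5) → MISS  vc=[]
5: 0xf7 (blk 15, set 7) → L1-HIT  vc=[]
6: 0x2ab (blk 42, set 2) → L1-HIT  vc=[]
7: 0x2a5 (blk 42, set 2) → L1-HIT  vc=[]
8: 0xf4 (blk 15, set 7) → L1-HIT  vc=[]
9: 0x176 (blk 23, set 7) → MISS  vc=[15]
10: 0xfb (blk 15, set 7) → VC-HIT  vc=[23]
11: 0xa4 (blk 10, set 2) → MISS  vc=[23, 42]
12: 0x12b (blk 18, set 2) → MISS  vc=[23, 42, 10]
13: 0xa4 (blk 10, set 2) → VC-HIT  vc=[23, 42, 18]

OUTCOME = MISS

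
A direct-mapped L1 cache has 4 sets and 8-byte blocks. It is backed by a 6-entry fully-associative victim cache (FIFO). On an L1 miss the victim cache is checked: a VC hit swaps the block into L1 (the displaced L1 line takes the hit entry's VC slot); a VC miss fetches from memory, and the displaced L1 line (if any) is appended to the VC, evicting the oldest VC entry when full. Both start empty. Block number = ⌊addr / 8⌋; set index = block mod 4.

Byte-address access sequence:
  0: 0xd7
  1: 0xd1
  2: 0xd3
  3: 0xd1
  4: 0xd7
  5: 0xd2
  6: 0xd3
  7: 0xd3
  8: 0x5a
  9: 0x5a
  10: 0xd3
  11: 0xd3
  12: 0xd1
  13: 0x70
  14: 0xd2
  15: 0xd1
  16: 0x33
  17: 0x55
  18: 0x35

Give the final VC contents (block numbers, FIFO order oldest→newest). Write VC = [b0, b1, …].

VC = [14, 26, 10]

  [0] addr=0xd7 blk=26 s=2: MISS | VC []
  [1] addr=0xd1 blk=26 s=2: L1-HIT | VC []
  [2] addr=0xd3 blk=26 s=2: L1-HIT | VC []
  [3] addr=0xd1 blk=26 s=2: L1-HIT | VC []
  [4] addr=0xd7 blk=26 s=2: L1-HIT | VC []
  [5] addr=0xd2 blk=26 s=2: L1-HIT | VC []
  [6] addr=0xd3 blk=26 s=2: L1-HIT | VC []
  [7] addr=0xd3 blk=26 s=2: L1-HIT | VC []
  [8] addr=0x5a blk=11 s=3: MISS | VC []
  [9] addr=0x5a blk=11 s=3: L1-HIT | VC []
  [10] addr=0xd3 blk=26 s=2: L1-HIT | VC []
  [11] addr=0xd3 blk=26 s=2: L1-HIT | VC []
  [12] addr=0xd1 blk=26 s=2: L1-HIT | VC []
  [13] addr=0x70 blk=14 s=2: MISS | VC [26]
  [14] addr=0xd2 blk=26 s=2: VC-HIT | VC [14]
  [15] addr=0xd1 blk=26 s=2: L1-HIT | VC [14]
  [16] addr=0x33 blk=6 s=2: MISS | VC [14, 26]
  [17] addr=0x55 blk=10 s=2: MISS | VC [14, 26, 6]
  [18] addr=0x35 blk=6 s=2: VC-HIT | VC [14, 26, 10]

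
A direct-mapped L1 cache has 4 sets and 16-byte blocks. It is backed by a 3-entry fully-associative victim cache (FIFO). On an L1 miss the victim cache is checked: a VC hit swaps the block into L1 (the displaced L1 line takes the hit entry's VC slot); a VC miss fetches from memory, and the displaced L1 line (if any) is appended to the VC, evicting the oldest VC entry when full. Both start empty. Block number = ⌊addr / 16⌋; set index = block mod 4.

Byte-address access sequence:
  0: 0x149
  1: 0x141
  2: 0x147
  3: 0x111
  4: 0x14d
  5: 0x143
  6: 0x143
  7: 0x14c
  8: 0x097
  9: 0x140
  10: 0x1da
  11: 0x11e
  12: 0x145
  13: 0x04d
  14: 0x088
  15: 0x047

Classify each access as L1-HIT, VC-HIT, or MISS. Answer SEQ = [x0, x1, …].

#0 0x149→b20/s0 MISS; vc=[]
#1 0x141→b20/s0 L1-HIT; vc=[]
#2 0x147→b20/s0 L1-HIT; vc=[]
#3 0x111→b17/s1 MISS; vc=[]
#4 0x14d→b20/s0 L1-HIT; vc=[]
#5 0x143→b20/s0 L1-HIT; vc=[]
#6 0x143→b20/s0 L1-HIT; vc=[]
#7 0x14c→b20/s0 L1-HIT; vc=[]
#8 0x97→b9/s1 MISS; vc=[17]
#9 0x140→b20/s0 L1-HIT; vc=[17]
#10 0x1da→b29/s1 MISS; vc=[17,9]
#11 0x11e→b17/s1 VC-HIT; vc=[29,9]
#12 0x145→b20/s0 L1-HIT; vc=[29,9]
#13 0x4d→b4/s0 MISS; vc=[29,9,20]
#14 0x88→b8/s0 MISS; vc=[9,20,4]
#15 0x47→b4/s0 VC-HIT; vc=[9,20,8]

SEQ = [MISS, L1-HIT, L1-HIT, MISS, L1-HIT, L1-HIT, L1-HIT, L1-HIT, MISS, L1-HIT, MISS, VC-HIT, L1-HIT, MISS, MISS, VC-HIT]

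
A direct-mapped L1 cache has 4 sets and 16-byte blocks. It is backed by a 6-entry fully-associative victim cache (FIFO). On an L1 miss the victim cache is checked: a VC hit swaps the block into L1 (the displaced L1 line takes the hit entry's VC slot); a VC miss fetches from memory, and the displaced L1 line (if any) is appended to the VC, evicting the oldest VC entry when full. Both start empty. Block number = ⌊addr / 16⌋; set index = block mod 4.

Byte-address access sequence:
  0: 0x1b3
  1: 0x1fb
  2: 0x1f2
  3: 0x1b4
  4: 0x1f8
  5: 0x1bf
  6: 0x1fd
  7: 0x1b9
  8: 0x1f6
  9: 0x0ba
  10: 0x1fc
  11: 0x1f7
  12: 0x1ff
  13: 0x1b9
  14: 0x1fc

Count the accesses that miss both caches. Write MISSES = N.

#0 0x1b3→b27/s3 MISS; vc=[]
#1 0x1fb→b31/s3 MISS; vc=[27]
#2 0x1f2→b31/s3 L1-HIT; vc=[27]
#3 0x1b4→b27/s3 VC-HIT; vc=[31]
#4 0x1f8→b31/s3 VC-HIT; vc=[27]
#5 0x1bf→b27/s3 VC-HIT; vc=[31]
#6 0x1fd→b31/s3 VC-HIT; vc=[27]
#7 0x1b9→b27/s3 VC-HIT; vc=[31]
#8 0x1f6→b31/s3 VC-HIT; vc=[27]
#9 0xba→b11/s3 MISS; vc=[27,31]
#10 0x1fc→b31/s3 VC-HIT; vc=[27,11]
#11 0x1f7→b31/s3 L1-HIT; vc=[27,11]
#12 0x1ff→b31/s3 L1-HIT; vc=[27,11]
#13 0x1b9→b27/s3 VC-HIT; vc=[31,11]
#14 0x1fc→b31/s3 VC-HIT; vc=[27,11]

MISSES = 3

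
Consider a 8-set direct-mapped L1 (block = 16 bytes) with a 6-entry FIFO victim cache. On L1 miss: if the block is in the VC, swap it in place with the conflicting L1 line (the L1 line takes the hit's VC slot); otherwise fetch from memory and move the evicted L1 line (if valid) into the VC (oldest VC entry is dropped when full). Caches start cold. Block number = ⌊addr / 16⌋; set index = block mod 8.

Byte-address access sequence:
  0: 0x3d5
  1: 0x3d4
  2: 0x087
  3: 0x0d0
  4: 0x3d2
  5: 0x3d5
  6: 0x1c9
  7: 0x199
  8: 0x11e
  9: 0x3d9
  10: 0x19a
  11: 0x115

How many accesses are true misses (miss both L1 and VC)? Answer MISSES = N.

MISSES = 6

#0 0x3d5→b61/s5 MISS; vc=[]
#1 0x3d4→b61/s5 L1-HIT; vc=[]
#2 0x87→b8/s0 MISS; vc=[]
#3 0xd0→b13/s5 MISS; vc=[61]
#4 0x3d2→b61/s5 VC-HIT; vc=[13]
#5 0x3d5→b61/s5 L1-HIT; vc=[13]
#6 0x1c9→b28/s4 MISS; vc=[13]
#7 0x199→b25/s1 MISS; vc=[13]
#8 0x11e→b17/s1 MISS; vc=[13,25]
#9 0x3d9→b61/s5 L1-HIT; vc=[13,25]
#10 0x19a→b25/s1 VC-HIT; vc=[13,17]
#11 0x115→b17/s1 VC-HIT; vc=[13,25]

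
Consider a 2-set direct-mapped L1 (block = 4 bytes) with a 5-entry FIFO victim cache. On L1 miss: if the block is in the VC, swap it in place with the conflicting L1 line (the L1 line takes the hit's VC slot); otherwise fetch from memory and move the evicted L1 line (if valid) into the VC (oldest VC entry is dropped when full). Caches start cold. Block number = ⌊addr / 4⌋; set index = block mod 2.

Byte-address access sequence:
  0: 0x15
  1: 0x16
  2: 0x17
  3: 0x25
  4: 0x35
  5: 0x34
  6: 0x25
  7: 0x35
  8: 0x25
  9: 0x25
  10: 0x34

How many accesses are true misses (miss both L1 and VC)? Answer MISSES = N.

MISSES = 3

0: 0x15 (blk 5, set 1) → MISS  vc=[]
1: 0x16 (blk 5, set 1) → L1-HIT  vc=[]
2: 0x17 (blk 5, set 1) → L1-HIT  vc=[]
3: 0x25 (blk 9, set 1) → MISS  vc=[5]
4: 0x35 (blk 13, set 1) → MISS  vc=[5, 9]
5: 0x34 (blk 13, set 1) → L1-HIT  vc=[5, 9]
6: 0x25 (blk 9, set 1) → VC-HIT  vc=[5, 13]
7: 0x35 (blk 13, set 1) → VC-HIT  vc=[5, 9]
8: 0x25 (blk 9, set 1) → VC-HIT  vc=[5, 13]
9: 0x25 (blk 9, set 1) → L1-HIT  vc=[5, 13]
10: 0x34 (blk 13, set 1) → VC-HIT  vc=[5, 9]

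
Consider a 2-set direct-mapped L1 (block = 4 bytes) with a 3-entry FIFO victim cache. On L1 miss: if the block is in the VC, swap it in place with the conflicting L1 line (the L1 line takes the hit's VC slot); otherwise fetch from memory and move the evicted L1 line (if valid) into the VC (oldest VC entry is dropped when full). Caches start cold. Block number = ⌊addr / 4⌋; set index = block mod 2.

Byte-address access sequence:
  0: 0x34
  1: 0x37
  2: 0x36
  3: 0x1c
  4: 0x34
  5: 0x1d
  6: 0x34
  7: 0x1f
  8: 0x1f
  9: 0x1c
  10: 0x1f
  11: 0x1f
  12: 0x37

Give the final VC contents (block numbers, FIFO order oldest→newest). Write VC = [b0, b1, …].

#0 0x34→b13/s1 MISS; vc=[]
#1 0x37→b13/s1 L1-HIT; vc=[]
#2 0x36→b13/s1 L1-HIT; vc=[]
#3 0x1c→b7/s1 MISS; vc=[13]
#4 0x34→b13/s1 VC-HIT; vc=[7]
#5 0x1d→b7/s1 VC-HIT; vc=[13]
#6 0x34→b13/s1 VC-HIT; vc=[7]
#7 0x1f→b7/s1 VC-HIT; vc=[13]
#8 0x1f→b7/s1 L1-HIT; vc=[13]
#9 0x1c→b7/s1 L1-HIT; vc=[13]
#10 0x1f→b7/s1 L1-HIT; vc=[13]
#11 0x1f→b7/s1 L1-HIT; vc=[13]
#12 0x37→b13/s1 VC-HIT; vc=[7]

VC = [7]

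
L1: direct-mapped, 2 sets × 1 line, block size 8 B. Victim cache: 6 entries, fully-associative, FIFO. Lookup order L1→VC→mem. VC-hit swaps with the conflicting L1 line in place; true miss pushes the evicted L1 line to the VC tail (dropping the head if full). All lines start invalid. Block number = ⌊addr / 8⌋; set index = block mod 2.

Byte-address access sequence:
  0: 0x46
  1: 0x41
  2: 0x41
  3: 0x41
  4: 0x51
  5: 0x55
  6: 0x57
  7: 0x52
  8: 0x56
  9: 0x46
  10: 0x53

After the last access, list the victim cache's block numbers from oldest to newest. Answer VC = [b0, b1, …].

VC = [8]

#0 0x46→b8/s0 MISS; vc=[]
#1 0x41→b8/s0 L1-HIT; vc=[]
#2 0x41→b8/s0 L1-HIT; vc=[]
#3 0x41→b8/s0 L1-HIT; vc=[]
#4 0x51→b10/s0 MISS; vc=[8]
#5 0x55→b10/s0 L1-HIT; vc=[8]
#6 0x57→b10/s0 L1-HIT; vc=[8]
#7 0x52→b10/s0 L1-HIT; vc=[8]
#8 0x56→b10/s0 L1-HIT; vc=[8]
#9 0x46→b8/s0 VC-HIT; vc=[10]
#10 0x53→b10/s0 VC-HIT; vc=[8]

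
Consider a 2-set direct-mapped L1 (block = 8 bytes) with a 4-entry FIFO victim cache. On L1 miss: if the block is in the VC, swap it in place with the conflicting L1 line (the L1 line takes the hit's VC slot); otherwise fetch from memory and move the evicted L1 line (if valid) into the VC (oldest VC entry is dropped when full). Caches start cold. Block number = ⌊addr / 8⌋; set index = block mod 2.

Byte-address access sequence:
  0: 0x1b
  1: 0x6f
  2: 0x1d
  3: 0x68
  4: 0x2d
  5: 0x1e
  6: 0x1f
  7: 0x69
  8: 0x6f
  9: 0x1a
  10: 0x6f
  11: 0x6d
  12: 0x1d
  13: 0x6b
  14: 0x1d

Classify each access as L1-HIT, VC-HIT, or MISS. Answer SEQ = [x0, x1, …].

SEQ = [MISS, MISS, VC-HIT, VC-HIT, MISS, VC-HIT, L1-HIT, VC-HIT, L1-HIT, VC-HIT, VC-HIT, L1-HIT, VC-HIT, VC-HIT, VC-HIT]

0: 0x1b (blk 3, set 1) → MISS  vc=[]
1: 0x6f (blk 13, set 1) → MISS  vc=[3]
2: 0x1d (blk 3, set 1) → VC-HIT  vc=[13]
3: 0x68 (blk 13, set 1) → VC-HIT  vc=[3]
4: 0x2d (blk 5, set 1) → MISS  vc=[3, 13]
5: 0x1e (blk 3, set 1) → VC-HIT  vc=[5, 13]
6: 0x1f (blk 3, set 1) → L1-HIT  vc=[5, 13]
7: 0x69 (blk 13, set 1) → VC-HIT  vc=[5, 3]
8: 0x6f (blk 13, set 1) → L1-HIT  vc=[5, 3]
9: 0x1a (blk 3, set 1) → VC-HIT  vc=[5, 13]
10: 0x6f (blk 13, set 1) → VC-HIT  vc=[5, 3]
11: 0x6d (blk 13, set 1) → L1-HIT  vc=[5, 3]
12: 0x1d (blk 3, set 1) → VC-HIT  vc=[5, 13]
13: 0x6b (blk 13, set 1) → VC-HIT  vc=[5, 3]
14: 0x1d (blk 3, set 1) → VC-HIT  vc=[5, 13]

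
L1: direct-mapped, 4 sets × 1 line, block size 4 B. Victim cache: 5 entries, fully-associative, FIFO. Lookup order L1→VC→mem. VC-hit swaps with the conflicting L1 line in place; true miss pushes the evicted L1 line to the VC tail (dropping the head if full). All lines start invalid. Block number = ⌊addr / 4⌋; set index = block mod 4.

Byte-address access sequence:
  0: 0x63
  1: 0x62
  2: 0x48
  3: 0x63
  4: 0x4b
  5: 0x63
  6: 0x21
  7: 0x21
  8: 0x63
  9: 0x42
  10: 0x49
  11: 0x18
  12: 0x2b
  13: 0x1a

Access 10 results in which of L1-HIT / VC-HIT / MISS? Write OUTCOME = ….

  [0] addr=0x63 blk=24 s=0: MISS | VC []
  [1] addr=0x62 blk=24 s=0: L1-HIT | VC []
  [2] addr=0x48 blk=18 s=2: MISS | VC []
  [3] addr=0x63 blk=24 s=0: L1-HIT | VC []
  [4] addr=0x4b blk=18 s=2: L1-HIT | VC []
  [5] addr=0x63 blk=24 s=0: L1-HIT | VC []
  [6] addr=0x21 blk=8 s=0: MISS | VC [24]
  [7] addr=0x21 blk=8 s=0: L1-HIT | VC [24]
  [8] addr=0x63 blk=24 s=0: VC-HIT | VC [8]
  [9] addr=0x42 blk=16 s=0: MISS | VC [8, 24]
  [10] addr=0x49 blk=18 s=2: L1-HIT | VC [8, 24]
  [11] addr=0x18 blk=6 s=2: MISS | VC [8, 24, 18]
  [12] addr=0x2b blk=10 s=2: MISS | VC [8, 24, 18, 6]
  [13] addr=0x1a blk=6 s=2: VC-HIT | VC [8, 24, 18, 10]

OUTCOME = L1-HIT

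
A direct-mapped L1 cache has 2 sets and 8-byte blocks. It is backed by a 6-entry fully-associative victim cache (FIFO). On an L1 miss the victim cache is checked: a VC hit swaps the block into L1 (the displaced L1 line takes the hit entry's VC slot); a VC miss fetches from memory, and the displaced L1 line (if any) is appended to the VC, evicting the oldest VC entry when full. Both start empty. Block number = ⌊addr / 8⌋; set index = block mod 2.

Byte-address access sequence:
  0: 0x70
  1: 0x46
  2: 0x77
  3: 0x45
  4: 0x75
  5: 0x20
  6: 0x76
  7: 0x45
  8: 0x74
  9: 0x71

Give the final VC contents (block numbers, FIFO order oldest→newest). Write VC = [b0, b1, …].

0: 0x70 (blk 14, set 0) → MISS  vc=[]
1: 0x46 (blk 8, set 0) → MISS  vc=[14]
2: 0x77 (blk 14, set 0) → VC-HIT  vc=[8]
3: 0x45 (blk 8, set 0) → VC-HIT  vc=[14]
4: 0x75 (blk 14, set 0) → VC-HIT  vc=[8]
5: 0x20 (blk 4, set 0) → MISS  vc=[8, 14]
6: 0x76 (blk 14, set 0) → VC-HIT  vc=[8, 4]
7: 0x45 (blk 8, set 0) → VC-HIT  vc=[14, 4]
8: 0x74 (blk 14, set 0) → VC-HIT  vc=[8, 4]
9: 0x71 (blk 14, set 0) → L1-HIT  vc=[8, 4]

VC = [8, 4]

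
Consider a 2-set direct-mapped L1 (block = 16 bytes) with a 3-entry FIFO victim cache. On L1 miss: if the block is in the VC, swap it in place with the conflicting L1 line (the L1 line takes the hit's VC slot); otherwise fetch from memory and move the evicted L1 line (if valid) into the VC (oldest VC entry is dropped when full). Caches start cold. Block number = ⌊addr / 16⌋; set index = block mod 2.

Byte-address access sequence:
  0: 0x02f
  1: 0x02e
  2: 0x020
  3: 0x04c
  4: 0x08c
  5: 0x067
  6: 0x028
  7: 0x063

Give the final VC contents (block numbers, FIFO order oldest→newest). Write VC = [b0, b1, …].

VC = [2, 4, 8]

  [0] addr=0x2f blk=2 s=0: MISS | VC []
  [1] addr=0x2e blk=2 s=0: L1-HIT | VC []
  [2] addr=0x20 blk=2 s=0: L1-HIT | VC []
  [3] addr=0x4c blk=4 s=0: MISS | VC [2]
  [4] addr=0x8c blk=8 s=0: MISS | VC [2, 4]
  [5] addr=0x67 blk=6 s=0: MISS | VC [2, 4, 8]
  [6] addr=0x28 blk=2 s=0: VC-HIT | VC [6, 4, 8]
  [7] addr=0x63 blk=6 s=0: VC-HIT | VC [2, 4, 8]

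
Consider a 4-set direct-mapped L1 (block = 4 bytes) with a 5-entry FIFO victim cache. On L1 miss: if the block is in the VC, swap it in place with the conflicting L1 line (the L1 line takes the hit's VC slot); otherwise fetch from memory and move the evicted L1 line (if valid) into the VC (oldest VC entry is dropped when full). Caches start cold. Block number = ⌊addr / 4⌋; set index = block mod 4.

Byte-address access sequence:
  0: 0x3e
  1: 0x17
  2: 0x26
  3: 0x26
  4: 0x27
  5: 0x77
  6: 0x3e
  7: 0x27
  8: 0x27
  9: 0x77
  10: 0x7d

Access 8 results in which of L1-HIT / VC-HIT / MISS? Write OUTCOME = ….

0: 0x3e (blk 15, set 3) → MISS  vc=[]
1: 0x17 (blk 5, set 1) → MISS  vc=[]
2: 0x26 (blk 9, set 1) → MISS  vc=[5]
3: 0x26 (blk 9, set 1) → L1-HIT  vc=[5]
4: 0x27 (blk 9, set 1) → L1-HIT  vc=[5]
5: 0x77 (blk 29, set 1) → MISS  vc=[5, 9]
6: 0x3e (blk 15, set 3) → L1-HIT  vc=[5, 9]
7: 0x27 (blk 9, set 1) → VC-HIT  vc=[5, 29]
8: 0x27 (blk 9, set 1) → L1-HIT  vc=[5, 29]
9: 0x77 (blk 29, set 1) → VC-HIT  vc=[5, 9]
10: 0x7d (blk 31, set 3) → MISS  vc=[5, 9, 15]

OUTCOME = L1-HIT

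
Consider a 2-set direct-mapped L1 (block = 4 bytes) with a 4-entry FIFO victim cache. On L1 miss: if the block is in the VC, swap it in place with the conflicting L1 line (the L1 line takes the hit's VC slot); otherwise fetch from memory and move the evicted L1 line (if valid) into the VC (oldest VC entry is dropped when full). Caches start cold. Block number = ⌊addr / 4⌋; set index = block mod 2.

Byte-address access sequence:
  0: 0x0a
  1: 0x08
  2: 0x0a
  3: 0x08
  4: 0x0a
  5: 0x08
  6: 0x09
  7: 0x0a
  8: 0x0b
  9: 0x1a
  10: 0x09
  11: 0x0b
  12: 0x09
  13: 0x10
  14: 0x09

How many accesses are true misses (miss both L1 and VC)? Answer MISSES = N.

  [0] addr=0xa blk=2 s=0: MISS | VC []
  [1] addr=0x8 blk=2 s=0: L1-HIT | VC []
  [2] addr=0xa blk=2 s=0: L1-HIT | VC []
  [3] addr=0x8 blk=2 s=0: L1-HIT | VC []
  [4] addr=0xa blk=2 s=0: L1-HIT | VC []
  [5] addr=0x8 blk=2 s=0: L1-HIT | VC []
  [6] addr=0x9 blk=2 s=0: L1-HIT | VC []
  [7] addr=0xa blk=2 s=0: L1-HIT | VC []
  [8] addr=0xb blk=2 s=0: L1-HIT | VC []
  [9] addr=0x1a blk=6 s=0: MISS | VC [2]
  [10] addr=0x9 blk=2 s=0: VC-HIT | VC [6]
  [11] addr=0xb blk=2 s=0: L1-HIT | VC [6]
  [12] addr=0x9 blk=2 s=0: L1-HIT | VC [6]
  [13] addr=0x10 blk=4 s=0: MISS | VC [6, 2]
  [14] addr=0x9 blk=2 s=0: VC-HIT | VC [6, 4]

MISSES = 3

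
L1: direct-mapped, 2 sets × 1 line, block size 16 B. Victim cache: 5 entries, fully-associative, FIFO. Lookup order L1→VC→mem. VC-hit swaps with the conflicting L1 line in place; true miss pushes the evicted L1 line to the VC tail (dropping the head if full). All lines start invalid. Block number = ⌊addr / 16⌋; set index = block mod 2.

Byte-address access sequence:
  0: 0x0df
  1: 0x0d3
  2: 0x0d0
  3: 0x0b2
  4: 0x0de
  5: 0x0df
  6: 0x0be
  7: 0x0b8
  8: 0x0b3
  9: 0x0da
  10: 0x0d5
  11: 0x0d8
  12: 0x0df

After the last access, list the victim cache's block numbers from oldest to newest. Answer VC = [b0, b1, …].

0: 0xdf (blk 13, set 1) → MISS  vc=[]
1: 0xd3 (blk 13, set 1) → L1-HIT  vc=[]
2: 0xd0 (blk 13, set 1) → L1-HIT  vc=[]
3: 0xb2 (blk 11, set 1) → MISS  vc=[13]
4: 0xde (blk 13, set 1) → VC-HIT  vc=[11]
5: 0xdf (blk 13, set 1) → L1-HIT  vc=[11]
6: 0xbe (blk 11, set 1) → VC-HIT  vc=[13]
7: 0xb8 (blk 11, set 1) → L1-HIT  vc=[13]
8: 0xb3 (blk 11, set 1) → L1-HIT  vc=[13]
9: 0xda (blk 13, set 1) → VC-HIT  vc=[11]
10: 0xd5 (blk 13, set 1) → L1-HIT  vc=[11]
11: 0xd8 (blk 13, set 1) → L1-HIT  vc=[11]
12: 0xdf (blk 13, set 1) → L1-HIT  vc=[11]

VC = [11]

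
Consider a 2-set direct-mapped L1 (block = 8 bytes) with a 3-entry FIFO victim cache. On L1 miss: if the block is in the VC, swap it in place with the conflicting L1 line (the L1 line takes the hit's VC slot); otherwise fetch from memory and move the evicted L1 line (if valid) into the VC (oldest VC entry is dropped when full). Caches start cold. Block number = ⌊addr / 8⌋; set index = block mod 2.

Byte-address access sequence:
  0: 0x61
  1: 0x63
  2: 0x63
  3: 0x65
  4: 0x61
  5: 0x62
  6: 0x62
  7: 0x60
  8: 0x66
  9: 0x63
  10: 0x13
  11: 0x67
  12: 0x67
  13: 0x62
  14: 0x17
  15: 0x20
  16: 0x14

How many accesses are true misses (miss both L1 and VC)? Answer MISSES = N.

MISSES = 3

  [0] addr=0x61 blk=12 s=0: MISS | VC []
  [1] addr=0x63 blk=12 s=0: L1-HIT | VC []
  [2] addr=0x63 blk=12 s=0: L1-HIT | VC []
  [3] addr=0x65 blk=12 s=0: L1-HIT | VC []
  [4] addr=0x61 blk=12 s=0: L1-HIT | VC []
  [5] addr=0x62 blk=12 s=0: L1-HIT | VC []
  [6] addr=0x62 blk=12 s=0: L1-HIT | VC []
  [7] addr=0x60 blk=12 s=0: L1-HIT | VC []
  [8] addr=0x66 blk=12 s=0: L1-HIT | VC []
  [9] addr=0x63 blk=12 s=0: L1-HIT | VC []
  [10] addr=0x13 blk=2 s=0: MISS | VC [12]
  [11] addr=0x67 blk=12 s=0: VC-HIT | VC [2]
  [12] addr=0x67 blk=12 s=0: L1-HIT | VC [2]
  [13] addr=0x62 blk=12 s=0: L1-HIT | VC [2]
  [14] addr=0x17 blk=2 s=0: VC-HIT | VC [12]
  [15] addr=0x20 blk=4 s=0: MISS | VC [12, 2]
  [16] addr=0x14 blk=2 s=0: VC-HIT | VC [12, 4]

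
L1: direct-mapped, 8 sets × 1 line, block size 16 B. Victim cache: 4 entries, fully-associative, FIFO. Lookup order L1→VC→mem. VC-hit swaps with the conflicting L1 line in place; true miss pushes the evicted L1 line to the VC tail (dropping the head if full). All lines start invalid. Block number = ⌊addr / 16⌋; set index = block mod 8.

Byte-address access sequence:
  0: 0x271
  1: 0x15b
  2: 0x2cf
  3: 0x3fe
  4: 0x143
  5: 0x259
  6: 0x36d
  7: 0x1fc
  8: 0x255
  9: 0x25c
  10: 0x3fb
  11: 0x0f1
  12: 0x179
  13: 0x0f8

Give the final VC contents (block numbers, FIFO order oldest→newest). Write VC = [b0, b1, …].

  [0] addr=0x271 blk=39 s=7: MISS | VC []
  [1] addr=0x15b blk=21 s=5: MISS | VC []
  [2] addr=0x2cf blk=44 s=4: MISS | VC []
  [3] addr=0x3fe blk=63 s=7: MISS | VC [39]
  [4] addr=0x143 blk=20 s=4: MISS | VC [39, 44]
  [5] addr=0x259 blk=37 s=5: MISS | VC [39, 44, 21]
  [6] addr=0x36d blk=54 s=6: MISS | VC [39, 44, 21]
  [7] addr=0x1fc blk=31 s=7: MISS | VC [39, 44, 21, 63]
  [8] addr=0x255 blk=37 s=5: L1-HIT | VC [39, 44, 21, 63]
  [9] addr=0x25c blk=37 s=5: L1-HIT | VC [39, 44, 21, 63]
  [10] addr=0x3fb blk=63 s=7: VC-HIT | VC [39, 44, 21, 31]
  [11] addr=0xf1 blk=15 s=7: MISS | VC [44, 21, 31, 63]
  [12] addr=0x179 blk=23 s=7: MISS | VC [21, 31, 63, 15]
  [13] addr=0xf8 blk=15 s=7: VC-HIT | VC [21, 31, 63, 23]

VC = [21, 31, 63, 23]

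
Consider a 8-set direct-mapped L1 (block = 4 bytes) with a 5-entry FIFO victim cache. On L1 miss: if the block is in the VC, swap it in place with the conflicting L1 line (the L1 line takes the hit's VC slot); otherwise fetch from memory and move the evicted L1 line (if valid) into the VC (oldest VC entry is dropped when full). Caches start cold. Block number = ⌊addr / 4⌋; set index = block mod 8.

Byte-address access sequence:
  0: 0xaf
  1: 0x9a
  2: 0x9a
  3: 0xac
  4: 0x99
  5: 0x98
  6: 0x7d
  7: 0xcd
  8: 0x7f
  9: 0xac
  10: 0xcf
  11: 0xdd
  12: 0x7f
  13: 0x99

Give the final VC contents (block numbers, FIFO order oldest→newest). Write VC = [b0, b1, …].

  [0] addr=0xaf blk=43 s=3: MISS | VC []
  [1] addr=0x9a blk=38 s=6: MISS | VC []
  [2] addr=0x9a blk=38 s=6: L1-HIT | VC []
  [3] addr=0xac blk=43 s=3: L1-HIT | VC []
  [4] addr=0x99 blk=38 s=6: L1-HIT | VC []
  [5] addr=0x98 blk=38 s=6: L1-HIT | VC []
  [6] addr=0x7d blk=31 s=7: MISS | VC []
  [7] addr=0xcd blk=51 s=3: MISS | VC [43]
  [8] addr=0x7f blk=31 s=7: L1-HIT | VC [43]
  [9] addr=0xac blk=43 s=3: VC-HIT | VC [51]
  [10] addr=0xcf blk=51 s=3: VC-HIT | VC [43]
  [11] addr=0xdd blk=55 s=7: MISS | VC [43, 31]
  [12] addr=0x7f blk=31 s=7: VC-HIT | VC [43, 55]
  [13] addr=0x99 blk=38 s=6: L1-HIT | VC [43, 55]

VC = [43, 55]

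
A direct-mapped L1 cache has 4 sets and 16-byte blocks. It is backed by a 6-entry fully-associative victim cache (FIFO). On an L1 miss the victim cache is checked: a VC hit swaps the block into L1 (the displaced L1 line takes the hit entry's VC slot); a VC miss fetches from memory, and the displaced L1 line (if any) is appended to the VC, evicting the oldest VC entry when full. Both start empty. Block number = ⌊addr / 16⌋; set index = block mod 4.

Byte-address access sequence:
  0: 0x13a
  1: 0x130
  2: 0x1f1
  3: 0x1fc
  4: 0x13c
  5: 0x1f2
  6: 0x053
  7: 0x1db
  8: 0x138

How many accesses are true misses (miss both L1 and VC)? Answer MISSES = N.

MISSES = 4

0: 0x13a (blk 19, set 3) → MISS  vc=[]
1: 0x130 (blk 19, set 3) → L1-HIT  vc=[]
2: 0x1f1 (blk 31, set 3) → MISS  vc=[19]
3: 0x1fc (blk 31, set 3) → L1-HIT  vc=[19]
4: 0x13c (blk 19, set 3) → VC-HIT  vc=[31]
5: 0x1f2 (blk 31, set 3) → VC-HIT  vc=[19]
6: 0x53 (blk 5, set 1) → MISS  vc=[19]
7: 0x1db (blk 29, set 1) → MISS  vc=[19, 5]
8: 0x138 (blk 19, set 3) → VC-HIT  vc=[31, 5]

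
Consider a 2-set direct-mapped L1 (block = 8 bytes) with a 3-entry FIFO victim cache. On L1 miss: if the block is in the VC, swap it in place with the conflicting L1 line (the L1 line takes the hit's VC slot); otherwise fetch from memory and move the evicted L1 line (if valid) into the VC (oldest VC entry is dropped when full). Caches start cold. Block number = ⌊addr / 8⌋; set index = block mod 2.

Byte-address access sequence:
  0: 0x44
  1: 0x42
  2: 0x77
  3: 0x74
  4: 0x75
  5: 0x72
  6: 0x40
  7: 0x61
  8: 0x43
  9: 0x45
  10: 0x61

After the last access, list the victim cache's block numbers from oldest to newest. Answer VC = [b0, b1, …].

  [0] addr=0x44 blk=8 s=0: MISS | VC []
  [1] addr=0x42 blk=8 s=0: L1-HIT | VC []
  [2] addr=0x77 blk=14 s=0: MISS | VC [8]
  [3] addr=0x74 blk=14 s=0: L1-HIT | VC [8]
  [4] addr=0x75 blk=14 s=0: L1-HIT | VC [8]
  [5] addr=0x72 blk=14 s=0: L1-HIT | VC [8]
  [6] addr=0x40 blk=8 s=0: VC-HIT | VC [14]
  [7] addr=0x61 blk=12 s=0: MISS | VC [14, 8]
  [8] addr=0x43 blk=8 s=0: VC-HIT | VC [14, 12]
  [9] addr=0x45 blk=8 s=0: L1-HIT | VC [14, 12]
  [10] addr=0x61 blk=12 s=0: VC-HIT | VC [14, 8]

VC = [14, 8]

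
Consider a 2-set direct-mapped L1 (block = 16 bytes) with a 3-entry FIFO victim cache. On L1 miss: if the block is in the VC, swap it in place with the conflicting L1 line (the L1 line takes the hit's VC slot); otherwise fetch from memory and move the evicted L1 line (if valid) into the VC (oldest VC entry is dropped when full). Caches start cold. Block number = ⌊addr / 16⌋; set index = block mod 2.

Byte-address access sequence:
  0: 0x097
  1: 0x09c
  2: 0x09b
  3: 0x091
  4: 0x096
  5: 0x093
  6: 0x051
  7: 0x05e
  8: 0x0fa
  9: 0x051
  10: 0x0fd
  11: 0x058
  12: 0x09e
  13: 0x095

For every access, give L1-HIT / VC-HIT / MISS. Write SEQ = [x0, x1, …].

#0 0x97→b9/s1 MISS; vc=[]
#1 0x9c→b9/s1 L1-HIT; vc=[]
#2 0x9b→b9/s1 L1-HIT; vc=[]
#3 0x91→b9/s1 L1-HIT; vc=[]
#4 0x96→b9/s1 L1-HIT; vc=[]
#5 0x93→b9/s1 L1-HIT; vc=[]
#6 0x51→b5/s1 MISS; vc=[9]
#7 0x5e→b5/s1 L1-HIT; vc=[9]
#8 0xfa→b15/s1 MISS; vc=[9,5]
#9 0x51→b5/s1 VC-HIT; vc=[9,15]
#10 0xfd→b15/s1 VC-HIT; vc=[9,5]
#11 0x58→b5/s1 VC-HIT; vc=[9,15]
#12 0x9e→b9/s1 VC-HIT; vc=[5,15]
#13 0x95→b9/s1 L1-HIT; vc=[5,15]

SEQ = [MISS, L1-HIT, L1-HIT, L1-HIT, L1-HIT, L1-HIT, MISS, L1-HIT, MISS, VC-HIT, VC-HIT, VC-HIT, VC-HIT, L1-HIT]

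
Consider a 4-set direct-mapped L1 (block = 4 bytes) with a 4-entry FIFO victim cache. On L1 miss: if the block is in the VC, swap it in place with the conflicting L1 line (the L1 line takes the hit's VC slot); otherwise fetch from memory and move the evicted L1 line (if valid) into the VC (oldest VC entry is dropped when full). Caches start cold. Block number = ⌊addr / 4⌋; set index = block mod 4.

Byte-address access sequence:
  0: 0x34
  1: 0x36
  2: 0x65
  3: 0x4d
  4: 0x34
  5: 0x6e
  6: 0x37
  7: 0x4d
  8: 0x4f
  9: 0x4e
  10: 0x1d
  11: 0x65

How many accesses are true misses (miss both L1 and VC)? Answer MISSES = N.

MISSES = 5

0: 0x34 (blk 13, set 1) → MISS  vc=[]
1: 0x36 (blk 13, set 1) → L1-HIT  vc=[]
2: 0x65 (blk 25, set 1) → MISS  vc=[13]
3: 0x4d (blk 19, set 3) → MISS  vc=[13]
4: 0x34 (blk 13, set 1) → VC-HIT  vc=[25]
5: 0x6e (blk 27, set 3) → MISS  vc=[25, 19]
6: 0x37 (blk 13, set 1) → L1-HIT  vc=[25, 19]
7: 0x4d (blk 19, set 3) → VC-HIT  vc=[25, 27]
8: 0x4f (blk 19, set 3) → L1-HIT  vc=[25, 27]
9: 0x4e (blk 19, set 3) → L1-HIT  vc=[25, 27]
10: 0x1d (blk 7, set 3) → MISS  vc=[25, 27, 19]
11: 0x65 (blk 25, set 1) → VC-HIT  vc=[13, 27, 19]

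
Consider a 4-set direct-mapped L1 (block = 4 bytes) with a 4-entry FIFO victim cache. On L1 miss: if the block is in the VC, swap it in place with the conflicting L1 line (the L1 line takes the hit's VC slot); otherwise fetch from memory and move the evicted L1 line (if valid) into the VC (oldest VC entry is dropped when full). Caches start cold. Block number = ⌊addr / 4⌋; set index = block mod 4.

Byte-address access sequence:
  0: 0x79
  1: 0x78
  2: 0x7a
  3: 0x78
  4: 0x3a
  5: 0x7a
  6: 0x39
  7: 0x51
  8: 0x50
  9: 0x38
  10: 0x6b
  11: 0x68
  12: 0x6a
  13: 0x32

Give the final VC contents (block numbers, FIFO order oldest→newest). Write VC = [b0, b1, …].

#0 0x79→b30/s2 MISS; vc=[]
#1 0x78→b30/s2 L1-HIT; vc=[]
#2 0x7a→b30/s2 L1-HIT; vc=[]
#3 0x78→b30/s2 L1-HIT; vc=[]
#4 0x3a→b14/s2 MISS; vc=[30]
#5 0x7a→b30/s2 VC-HIT; vc=[14]
#6 0x39→b14/s2 VC-HIT; vc=[30]
#7 0x51→b20/s0 MISS; vc=[30]
#8 0x50→b20/s0 L1-HIT; vc=[30]
#9 0x38→b14/s2 L1-HIT; vc=[30]
#10 0x6b→b26/s2 MISS; vc=[30,14]
#11 0x68→b26/s2 L1-HIT; vc=[30,14]
#12 0x6a→b26/s2 L1-HIT; vc=[30,14]
#13 0x32→b12/s0 MISS; vc=[30,14,20]

VC = [30, 14, 20]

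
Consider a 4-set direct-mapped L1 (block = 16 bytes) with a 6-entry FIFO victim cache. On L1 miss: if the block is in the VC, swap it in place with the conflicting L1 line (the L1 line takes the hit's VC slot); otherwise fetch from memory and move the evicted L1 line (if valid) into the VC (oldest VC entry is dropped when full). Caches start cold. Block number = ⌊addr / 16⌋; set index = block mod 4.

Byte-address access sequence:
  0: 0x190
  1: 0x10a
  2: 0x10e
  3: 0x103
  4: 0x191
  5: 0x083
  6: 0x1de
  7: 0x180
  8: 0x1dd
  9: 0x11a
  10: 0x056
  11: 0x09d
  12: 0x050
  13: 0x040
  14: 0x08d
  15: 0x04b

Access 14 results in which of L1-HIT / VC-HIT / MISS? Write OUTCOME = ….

#0 0x190→b25/s1 MISS; vc=[]
#1 0x10a→b16/s0 MISS; vc=[]
#2 0x10e→b16/s0 L1-HIT; vc=[]
#3 0x103→b16/s0 L1-HIT; vc=[]
#4 0x191→b25/s1 L1-HIT; vc=[]
#5 0x83→b8/s0 MISS; vc=[16]
#6 0x1de→b29/s1 MISS; vc=[16,25]
#7 0x180→b24/s0 MISS; vc=[16,25,8]
#8 0x1dd→b29/s1 L1-HIT; vc=[16,25,8]
#9 0x11a→b17/s1 MISS; vc=[16,25,8,29]
#10 0x56→b5/s1 MISS; vc=[16,25,8,29,17]
#11 0x9d→b9/s1 MISS; vc=[16,25,8,29,17,5]
#12 0x50→b5/s1 VC-HIT; vc=[16,25,8,29,17,9]
#13 0x40→b4/s0 MISS; vc=[25,8,29,17,9,24]
#14 0x8d→b8/s0 VC-HIT; vc=[25,4,29,17,9,24]
#15 0x4b→b4/s0 VC-HIT; vc=[25,8,29,17,9,24]

OUTCOME = VC-HIT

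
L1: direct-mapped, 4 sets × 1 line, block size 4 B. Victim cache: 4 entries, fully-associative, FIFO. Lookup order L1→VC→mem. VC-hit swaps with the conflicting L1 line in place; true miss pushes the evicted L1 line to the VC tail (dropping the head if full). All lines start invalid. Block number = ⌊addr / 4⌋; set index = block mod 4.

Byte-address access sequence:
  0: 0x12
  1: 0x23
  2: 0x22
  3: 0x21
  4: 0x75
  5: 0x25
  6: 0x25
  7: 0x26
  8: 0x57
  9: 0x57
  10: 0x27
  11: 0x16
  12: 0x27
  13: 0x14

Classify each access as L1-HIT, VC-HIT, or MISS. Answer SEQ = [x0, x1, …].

0: 0x12 (blk 4, set 0) → MISS  vc=[]
1: 0x23 (blk 8, set 0) → MISS  vc=[4]
2: 0x22 (blk 8, set 0) → L1-HIT  vc=[4]
3: 0x21 (blk 8, set 0) → L1-HIT  vc=[4]
4: 0x75 (blk 29, set 1) → MISS  vc=[4]
5: 0x25 (blk 9, set 1) → MISS  vc=[4, 29]
6: 0x25 (blk 9, set 1) → L1-HIT  vc=[4, 29]
7: 0x26 (blk 9, set 1) → L1-HIT  vc=[4, 29]
8: 0x57 (blk 21, set 1) → MISS  vc=[4, 29, 9]
9: 0x57 (blk 21, set 1) → L1-HIT  vc=[4, 29, 9]
10: 0x27 (blk 9, set 1) → VC-HIT  vc=[4, 29, 21]
11: 0x16 (blk 5, set 1) → MISS  vc=[4, 29, 21, 9]
12: 0x27 (blk 9, set 1) → VC-HIT  vc=[4, 29, 21, 5]
13: 0x14 (blk 5, set 1) → VC-HIT  vc=[4, 29, 21, 9]

SEQ = [MISS, MISS, L1-HIT, L1-HIT, MISS, MISS, L1-HIT, L1-HIT, MISS, L1-HIT, VC-HIT, MISS, VC-HIT, VC-HIT]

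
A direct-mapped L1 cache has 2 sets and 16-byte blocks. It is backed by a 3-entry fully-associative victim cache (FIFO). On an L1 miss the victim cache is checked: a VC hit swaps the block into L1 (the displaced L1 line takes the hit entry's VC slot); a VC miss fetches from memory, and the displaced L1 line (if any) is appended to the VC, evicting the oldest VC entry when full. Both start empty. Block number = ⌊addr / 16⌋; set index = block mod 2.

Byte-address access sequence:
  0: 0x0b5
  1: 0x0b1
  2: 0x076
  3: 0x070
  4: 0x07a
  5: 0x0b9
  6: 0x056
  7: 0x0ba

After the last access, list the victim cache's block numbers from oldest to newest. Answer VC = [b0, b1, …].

#0 0xb5→b11/s1 MISS; vc=[]
#1 0xb1→b11/s1 L1-HIT; vc=[]
#2 0x76→b7/s1 MISS; vc=[11]
#3 0x70→b7/s1 L1-HIT; vc=[11]
#4 0x7a→b7/s1 L1-HIT; vc=[11]
#5 0xb9→b11/s1 VC-HIT; vc=[7]
#6 0x56→b5/s1 MISS; vc=[7,11]
#7 0xba→b11/s1 VC-HIT; vc=[7,5]

VC = [7, 5]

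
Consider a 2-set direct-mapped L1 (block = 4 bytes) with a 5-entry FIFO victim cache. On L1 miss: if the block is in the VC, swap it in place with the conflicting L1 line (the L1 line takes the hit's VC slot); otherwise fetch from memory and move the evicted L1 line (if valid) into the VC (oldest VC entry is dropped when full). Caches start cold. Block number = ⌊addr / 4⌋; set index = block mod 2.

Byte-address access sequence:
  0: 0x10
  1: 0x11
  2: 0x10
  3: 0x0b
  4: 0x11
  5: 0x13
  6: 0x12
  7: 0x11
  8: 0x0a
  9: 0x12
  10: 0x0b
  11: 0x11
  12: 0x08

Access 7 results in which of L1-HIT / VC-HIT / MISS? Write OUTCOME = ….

OUTCOME = L1-HIT

#0 0x10→b4/s0 MISS; vc=[]
#1 0x11→b4/s0 L1-HIT; vc=[]
#2 0x10→b4/s0 L1-HIT; vc=[]
#3 0xb→b2/s0 MISS; vc=[4]
#4 0x11→b4/s0 VC-HIT; vc=[2]
#5 0x13→b4/s0 L1-HIT; vc=[2]
#6 0x12→b4/s0 L1-HIT; vc=[2]
#7 0x11→b4/s0 L1-HIT; vc=[2]
#8 0xa→b2/s0 VC-HIT; vc=[4]
#9 0x12→b4/s0 VC-HIT; vc=[2]
#10 0xb→b2/s0 VC-HIT; vc=[4]
#11 0x11→b4/s0 VC-HIT; vc=[2]
#12 0x8→b2/s0 VC-HIT; vc=[4]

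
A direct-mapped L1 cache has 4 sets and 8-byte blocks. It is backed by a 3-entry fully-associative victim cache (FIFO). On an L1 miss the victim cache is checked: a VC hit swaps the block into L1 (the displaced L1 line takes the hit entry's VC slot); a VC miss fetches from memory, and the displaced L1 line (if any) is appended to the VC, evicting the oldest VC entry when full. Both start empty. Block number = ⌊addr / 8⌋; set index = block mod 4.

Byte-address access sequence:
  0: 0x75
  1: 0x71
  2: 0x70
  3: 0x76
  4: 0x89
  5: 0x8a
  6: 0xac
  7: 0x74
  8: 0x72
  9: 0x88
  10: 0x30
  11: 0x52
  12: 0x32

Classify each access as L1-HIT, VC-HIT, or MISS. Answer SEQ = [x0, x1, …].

#0 0x75→b14/s2 MISS; vc=[]
#1 0x71→b14/s2 L1-HIT; vc=[]
#2 0x70→b14/s2 L1-HIT; vc=[]
#3 0x76→b14/s2 L1-HIT; vc=[]
#4 0x89→b17/s1 MISS; vc=[]
#5 0x8a→b17/s1 L1-HIT; vc=[]
#6 0xac→b21/s1 MISS; vc=[17]
#7 0x74→b14/s2 L1-HIT; vc=[17]
#8 0x72→b14/s2 L1-HIT; vc=[17]
#9 0x88→b17/s1 VC-HIT; vc=[21]
#10 0x30→b6/s2 MISS; vc=[21,14]
#11 0x52→b10/s2 MISS; vc=[21,14,6]
#12 0x32→b6/s2 VC-HIT; vc=[21,14,10]

SEQ = [MISS, L1-HIT, L1-HIT, L1-HIT, MISS, L1-HIT, MISS, L1-HIT, L1-HIT, VC-HIT, MISS, MISS, VC-HIT]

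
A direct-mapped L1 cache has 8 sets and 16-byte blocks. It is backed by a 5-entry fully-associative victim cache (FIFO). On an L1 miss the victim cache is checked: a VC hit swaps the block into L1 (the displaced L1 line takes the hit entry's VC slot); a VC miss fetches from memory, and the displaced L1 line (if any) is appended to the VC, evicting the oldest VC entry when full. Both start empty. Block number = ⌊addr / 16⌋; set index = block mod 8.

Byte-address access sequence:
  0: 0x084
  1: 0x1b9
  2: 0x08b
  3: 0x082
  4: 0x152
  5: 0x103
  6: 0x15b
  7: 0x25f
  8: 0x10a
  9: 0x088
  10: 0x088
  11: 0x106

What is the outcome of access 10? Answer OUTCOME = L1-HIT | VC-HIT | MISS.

#0 0x84→b8/s0 MISS; vc=[]
#1 0x1b9→b27/s3 MISS; vc=[]
#2 0x8b→b8/s0 L1-HIT; vc=[]
#3 0x82→b8/s0 L1-HIT; vc=[]
#4 0x152→b21/s5 MISS; vc=[]
#5 0x103→b16/s0 MISS; vc=[8]
#6 0x15b→b21/s5 L1-HIT; vc=[8]
#7 0x25f→b37/s5 MISS; vc=[8,21]
#8 0x10a→b16/s0 L1-HIT; vc=[8,21]
#9 0x88→b8/s0 VC-HIT; vc=[16,21]
#10 0x88→b8/s0 L1-HIT; vc=[16,21]
#11 0x106→b16/s0 VC-HIT; vc=[8,21]

OUTCOME = L1-HIT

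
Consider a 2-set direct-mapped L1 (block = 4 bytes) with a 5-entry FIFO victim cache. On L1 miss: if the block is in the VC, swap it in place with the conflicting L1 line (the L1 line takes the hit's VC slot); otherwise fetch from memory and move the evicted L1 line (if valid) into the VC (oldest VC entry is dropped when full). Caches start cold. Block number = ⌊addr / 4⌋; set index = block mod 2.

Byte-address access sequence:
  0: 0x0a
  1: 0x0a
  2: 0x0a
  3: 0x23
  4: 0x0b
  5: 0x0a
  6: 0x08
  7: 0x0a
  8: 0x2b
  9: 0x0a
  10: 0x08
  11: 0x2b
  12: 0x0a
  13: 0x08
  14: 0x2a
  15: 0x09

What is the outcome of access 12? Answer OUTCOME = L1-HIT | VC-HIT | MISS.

OUTCOME = VC-HIT

0: 0xa (blk 2, set 0) → MISS  vc=[]
1: 0xa (blk 2, set 0) → L1-HIT  vc=[]
2: 0xa (blk 2, set 0) → L1-HIT  vc=[]
3: 0x23 (blk 8, set 0) → MISS  vc=[2]
4: 0xb (blk 2, set 0) → VC-HIT  vc=[8]
5: 0xa (blk 2, set 0) → L1-HIT  vc=[8]
6: 0x8 (blk 2, set 0) → L1-HIT  vc=[8]
7: 0xa (blk 2, set 0) → L1-HIT  vc=[8]
8: 0x2b (blk 10, set 0) → MISS  vc=[8, 2]
9: 0xa (blk 2, set 0) → VC-HIT  vc=[8, 10]
10: 0x8 (blk 2, set 0) → L1-HIT  vc=[8, 10]
11: 0x2b (blk 10, set 0) → VC-HIT  vc=[8, 2]
12: 0xa (blk 2, set 0) → VC-HIT  vc=[8, 10]
13: 0x8 (blk 2, set 0) → L1-HIT  vc=[8, 10]
14: 0x2a (blk 10, set 0) → VC-HIT  vc=[8, 2]
15: 0x9 (blk 2, set 0) → VC-HIT  vc=[8, 10]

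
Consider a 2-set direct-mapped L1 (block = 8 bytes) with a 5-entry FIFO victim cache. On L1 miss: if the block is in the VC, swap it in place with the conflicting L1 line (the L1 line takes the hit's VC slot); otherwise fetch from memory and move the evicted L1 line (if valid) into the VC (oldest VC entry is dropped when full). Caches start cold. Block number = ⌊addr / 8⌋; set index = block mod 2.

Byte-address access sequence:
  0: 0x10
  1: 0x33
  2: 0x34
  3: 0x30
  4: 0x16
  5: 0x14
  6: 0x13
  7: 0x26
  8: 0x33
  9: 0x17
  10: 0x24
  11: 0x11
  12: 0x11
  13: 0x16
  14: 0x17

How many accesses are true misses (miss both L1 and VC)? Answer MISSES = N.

  [0] addr=0x10 blk=2 s=0: MISS | VC []
  [1] addr=0x33 blk=6 s=0: MISS | VC [2]
  [2] addr=0x34 blk=6 s=0: L1-HIT | VC [2]
  [3] addr=0x30 blk=6 s=0: L1-HIT | VC [2]
  [4] addr=0x16 blk=2 s=0: VC-HIT | VC [6]
  [5] addr=0x14 blk=2 s=0: L1-HIT | VC [6]
  [6] addr=0x13 blk=2 s=0: L1-HIT | VC [6]
  [7] addr=0x26 blk=4 s=0: MISS | VC [6, 2]
  [8] addr=0x33 blk=6 s=0: VC-HIT | VC [4, 2]
  [9] addr=0x17 blk=2 s=0: VC-HIT | VC [4, 6]
  [10] addr=0x24 blk=4 s=0: VC-HIT | VC [2, 6]
  [11] addr=0x11 blk=2 s=0: VC-HIT | VC [4, 6]
  [12] addr=0x11 blk=2 s=0: L1-HIT | VC [4, 6]
  [13] addr=0x16 blk=2 s=0: L1-HIT | VC [4, 6]
  [14] addr=0x17 blk=2 s=0: L1-HIT | VC [4, 6]

MISSES = 3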